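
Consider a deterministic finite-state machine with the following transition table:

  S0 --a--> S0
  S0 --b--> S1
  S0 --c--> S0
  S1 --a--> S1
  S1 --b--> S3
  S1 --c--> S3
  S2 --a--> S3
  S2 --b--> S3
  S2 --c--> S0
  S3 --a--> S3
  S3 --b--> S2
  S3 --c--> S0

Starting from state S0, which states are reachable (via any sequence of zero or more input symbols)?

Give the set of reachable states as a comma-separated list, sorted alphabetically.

BFS from S0:
  visit S0: S0--a-->S0 (seen), S0--b-->S1 (new), S0--c-->S0 (seen)
  visit S1: S1--a-->S1 (seen), S1--b-->S3 (new), S1--c-->S3 (seen)
  visit S3: S3--a-->S3 (seen), S3--b-->S2 (new), S3--c-->S0 (seen)
  visit S2: S2--a-->S3 (seen), S2--b-->S3 (seen), S2--c-->S0 (seen)

Answer: S0, S1, S2, S3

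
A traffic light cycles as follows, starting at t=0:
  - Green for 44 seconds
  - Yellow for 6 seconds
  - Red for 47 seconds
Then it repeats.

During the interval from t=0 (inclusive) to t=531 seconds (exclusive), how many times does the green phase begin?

Cycle = 44+6+47 = 97s
green phase starts at t = k*97 + 0 for k=0,1,2,...
Need k*97+0 < 531 → k < 5.474
k ∈ {0, ..., 5} → 6 starts

Answer: 6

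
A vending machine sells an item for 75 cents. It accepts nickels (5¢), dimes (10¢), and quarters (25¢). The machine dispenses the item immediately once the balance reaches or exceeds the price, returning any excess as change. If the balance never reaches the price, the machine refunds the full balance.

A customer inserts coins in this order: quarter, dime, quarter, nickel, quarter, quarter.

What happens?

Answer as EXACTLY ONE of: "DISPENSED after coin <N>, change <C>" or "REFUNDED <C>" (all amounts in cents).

Price: 75¢
Coin 1 (quarter, 25¢): balance = 25¢
Coin 2 (dime, 10¢): balance = 35¢
Coin 3 (quarter, 25¢): balance = 60¢
Coin 4 (nickel, 5¢): balance = 65¢
Coin 5 (quarter, 25¢): balance = 90¢
  → balance >= price → DISPENSE, change = 90 - 75 = 15¢

Answer: DISPENSED after coin 5, change 15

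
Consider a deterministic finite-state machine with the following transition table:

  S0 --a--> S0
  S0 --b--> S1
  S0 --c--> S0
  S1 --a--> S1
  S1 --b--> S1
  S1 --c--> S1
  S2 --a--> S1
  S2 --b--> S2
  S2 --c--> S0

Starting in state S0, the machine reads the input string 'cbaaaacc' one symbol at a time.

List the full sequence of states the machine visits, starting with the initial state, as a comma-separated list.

Answer: S0, S0, S1, S1, S1, S1, S1, S1, S1

Derivation:
Start: S0
  read 'c': S0 --c--> S0
  read 'b': S0 --b--> S1
  read 'a': S1 --a--> S1
  read 'a': S1 --a--> S1
  read 'a': S1 --a--> S1
  read 'a': S1 --a--> S1
  read 'c': S1 --c--> S1
  read 'c': S1 --c--> S1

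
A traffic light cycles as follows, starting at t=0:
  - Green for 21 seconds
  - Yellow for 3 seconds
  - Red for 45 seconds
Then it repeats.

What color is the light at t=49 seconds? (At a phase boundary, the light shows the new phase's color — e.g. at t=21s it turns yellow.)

Answer: red

Derivation:
Cycle length = 21 + 3 + 45 = 69s
t = 49, phase_t = 49 mod 69 = 49
49 >= 24 → RED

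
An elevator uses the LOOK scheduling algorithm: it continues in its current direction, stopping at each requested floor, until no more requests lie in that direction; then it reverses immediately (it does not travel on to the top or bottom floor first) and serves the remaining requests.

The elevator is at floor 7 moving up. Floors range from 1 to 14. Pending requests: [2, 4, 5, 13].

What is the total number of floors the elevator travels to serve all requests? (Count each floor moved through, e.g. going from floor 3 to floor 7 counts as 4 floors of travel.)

Answer: 17

Derivation:
Start at floor 7 moving up, LOOK stop order: [13, 5, 4, 2]
  7 → 13: |13-7| = 6, total = 6
  13 → 5: |5-13| = 8, total = 14
  5 → 4: |4-5| = 1, total = 15
  4 → 2: |2-4| = 2, total = 17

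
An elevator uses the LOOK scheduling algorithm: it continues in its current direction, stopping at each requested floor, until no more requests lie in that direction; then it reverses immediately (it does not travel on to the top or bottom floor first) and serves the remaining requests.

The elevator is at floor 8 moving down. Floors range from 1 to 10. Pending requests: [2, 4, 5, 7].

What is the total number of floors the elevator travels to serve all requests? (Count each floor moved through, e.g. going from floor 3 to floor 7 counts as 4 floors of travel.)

Start at floor 8 moving down, LOOK stop order: [7, 5, 4, 2]
  8 → 7: |7-8| = 1, total = 1
  7 → 5: |5-7| = 2, total = 3
  5 → 4: |4-5| = 1, total = 4
  4 → 2: |2-4| = 2, total = 6

Answer: 6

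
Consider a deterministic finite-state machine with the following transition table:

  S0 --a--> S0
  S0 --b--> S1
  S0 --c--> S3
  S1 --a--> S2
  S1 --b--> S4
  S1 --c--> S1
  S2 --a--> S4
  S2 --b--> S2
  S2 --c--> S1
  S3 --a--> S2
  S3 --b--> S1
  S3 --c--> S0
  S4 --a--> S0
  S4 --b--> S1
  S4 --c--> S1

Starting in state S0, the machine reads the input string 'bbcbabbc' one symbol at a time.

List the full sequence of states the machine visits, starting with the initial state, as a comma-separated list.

Start: S0
  read 'b': S0 --b--> S1
  read 'b': S1 --b--> S4
  read 'c': S4 --c--> S1
  read 'b': S1 --b--> S4
  read 'a': S4 --a--> S0
  read 'b': S0 --b--> S1
  read 'b': S1 --b--> S4
  read 'c': S4 --c--> S1

Answer: S0, S1, S4, S1, S4, S0, S1, S4, S1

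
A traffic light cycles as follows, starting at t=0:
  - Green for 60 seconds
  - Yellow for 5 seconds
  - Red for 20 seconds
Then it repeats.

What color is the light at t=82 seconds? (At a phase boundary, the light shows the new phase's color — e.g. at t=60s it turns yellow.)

Answer: red

Derivation:
Cycle length = 60 + 5 + 20 = 85s
t = 82, phase_t = 82 mod 85 = 82
82 >= 65 → RED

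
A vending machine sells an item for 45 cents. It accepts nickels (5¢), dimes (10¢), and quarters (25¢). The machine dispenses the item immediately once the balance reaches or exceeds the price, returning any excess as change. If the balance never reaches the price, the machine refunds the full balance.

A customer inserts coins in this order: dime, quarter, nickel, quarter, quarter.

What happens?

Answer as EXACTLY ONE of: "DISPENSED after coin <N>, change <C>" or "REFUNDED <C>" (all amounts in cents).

Answer: DISPENSED after coin 4, change 20

Derivation:
Price: 45¢
Coin 1 (dime, 10¢): balance = 10¢
Coin 2 (quarter, 25¢): balance = 35¢
Coin 3 (nickel, 5¢): balance = 40¢
Coin 4 (quarter, 25¢): balance = 65¢
  → balance >= price → DISPENSE, change = 65 - 45 = 20¢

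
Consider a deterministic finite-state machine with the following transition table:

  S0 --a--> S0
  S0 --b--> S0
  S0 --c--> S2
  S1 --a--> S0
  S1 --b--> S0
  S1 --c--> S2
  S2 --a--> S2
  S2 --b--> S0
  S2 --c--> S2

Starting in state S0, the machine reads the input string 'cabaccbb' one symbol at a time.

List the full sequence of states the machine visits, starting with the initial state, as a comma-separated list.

Answer: S0, S2, S2, S0, S0, S2, S2, S0, S0

Derivation:
Start: S0
  read 'c': S0 --c--> S2
  read 'a': S2 --a--> S2
  read 'b': S2 --b--> S0
  read 'a': S0 --a--> S0
  read 'c': S0 --c--> S2
  read 'c': S2 --c--> S2
  read 'b': S2 --b--> S0
  read 'b': S0 --b--> S0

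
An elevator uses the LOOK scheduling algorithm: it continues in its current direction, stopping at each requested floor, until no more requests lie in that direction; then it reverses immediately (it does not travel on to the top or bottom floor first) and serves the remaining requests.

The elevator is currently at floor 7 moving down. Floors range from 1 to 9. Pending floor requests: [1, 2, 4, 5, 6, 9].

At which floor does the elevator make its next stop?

Current floor: 7, direction: down
Requests above: [9]
Requests below: [1, 2, 4, 5, 6]
Moving down and requests lie below → nearest below is max([1, 2, 4, 5, 6]) = 6

Answer: 6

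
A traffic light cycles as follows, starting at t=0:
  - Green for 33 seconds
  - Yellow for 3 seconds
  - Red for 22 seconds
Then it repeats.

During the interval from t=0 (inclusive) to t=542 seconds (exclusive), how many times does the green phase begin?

Cycle = 33+3+22 = 58s
green phase starts at t = k*58 + 0 for k=0,1,2,...
Need k*58+0 < 542 → k < 9.345
k ∈ {0, ..., 9} → 10 starts

Answer: 10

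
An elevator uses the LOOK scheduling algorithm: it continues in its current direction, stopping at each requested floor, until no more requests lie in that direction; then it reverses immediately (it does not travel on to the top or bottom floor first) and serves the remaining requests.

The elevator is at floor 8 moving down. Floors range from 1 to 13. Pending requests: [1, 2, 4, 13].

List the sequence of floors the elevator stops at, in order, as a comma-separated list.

Answer: 4, 2, 1, 13

Derivation:
Current: 8, moving DOWN
Serve below first (descending): [4, 2, 1]
Then reverse, serve above (ascending): [13]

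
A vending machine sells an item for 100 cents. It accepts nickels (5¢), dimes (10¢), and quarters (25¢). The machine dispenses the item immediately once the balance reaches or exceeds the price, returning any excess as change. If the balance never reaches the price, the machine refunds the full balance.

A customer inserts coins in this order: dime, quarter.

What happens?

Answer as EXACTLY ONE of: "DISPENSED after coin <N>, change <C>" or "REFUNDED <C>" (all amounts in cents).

Price: 100¢
Coin 1 (dime, 10¢): balance = 10¢
Coin 2 (quarter, 25¢): balance = 35¢
All coins inserted, balance 35¢ < price 100¢ → REFUND 35¢

Answer: REFUNDED 35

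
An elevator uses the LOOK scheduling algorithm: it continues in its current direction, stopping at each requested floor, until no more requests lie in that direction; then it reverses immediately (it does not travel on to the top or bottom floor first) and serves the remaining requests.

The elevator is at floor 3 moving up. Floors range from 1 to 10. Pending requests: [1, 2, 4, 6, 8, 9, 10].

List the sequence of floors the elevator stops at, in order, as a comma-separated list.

Answer: 4, 6, 8, 9, 10, 2, 1

Derivation:
Current: 3, moving UP
Serve above first (ascending): [4, 6, 8, 9, 10]
Then reverse, serve below (descending): [2, 1]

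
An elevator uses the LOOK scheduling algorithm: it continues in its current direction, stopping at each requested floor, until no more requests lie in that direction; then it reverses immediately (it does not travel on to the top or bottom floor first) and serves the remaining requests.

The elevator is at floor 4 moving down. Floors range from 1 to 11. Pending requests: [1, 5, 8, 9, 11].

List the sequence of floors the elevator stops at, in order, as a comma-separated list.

Answer: 1, 5, 8, 9, 11

Derivation:
Current: 4, moving DOWN
Serve below first (descending): [1]
Then reverse, serve above (ascending): [5, 8, 9, 11]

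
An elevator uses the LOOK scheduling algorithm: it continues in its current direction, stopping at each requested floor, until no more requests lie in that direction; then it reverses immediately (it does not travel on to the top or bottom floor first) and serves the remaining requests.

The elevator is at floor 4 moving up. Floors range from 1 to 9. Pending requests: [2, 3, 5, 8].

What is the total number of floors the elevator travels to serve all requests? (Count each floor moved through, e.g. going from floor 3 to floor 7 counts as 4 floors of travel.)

Answer: 10

Derivation:
Start at floor 4 moving up, LOOK stop order: [5, 8, 3, 2]
  4 → 5: |5-4| = 1, total = 1
  5 → 8: |8-5| = 3, total = 4
  8 → 3: |3-8| = 5, total = 9
  3 → 2: |2-3| = 1, total = 10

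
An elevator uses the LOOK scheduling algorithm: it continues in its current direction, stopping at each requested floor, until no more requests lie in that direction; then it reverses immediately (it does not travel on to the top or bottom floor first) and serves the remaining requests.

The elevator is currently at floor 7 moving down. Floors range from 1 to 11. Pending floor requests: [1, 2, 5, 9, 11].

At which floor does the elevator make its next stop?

Current floor: 7, direction: down
Requests above: [9, 11]
Requests below: [1, 2, 5]
Moving down and requests lie below → nearest below is max([1, 2, 5]) = 5

Answer: 5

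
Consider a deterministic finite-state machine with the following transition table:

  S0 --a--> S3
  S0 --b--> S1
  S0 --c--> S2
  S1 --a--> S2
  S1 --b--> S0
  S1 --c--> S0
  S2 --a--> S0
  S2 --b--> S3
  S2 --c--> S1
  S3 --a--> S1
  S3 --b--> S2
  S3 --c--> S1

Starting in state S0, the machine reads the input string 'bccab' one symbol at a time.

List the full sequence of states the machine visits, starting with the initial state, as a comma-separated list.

Start: S0
  read 'b': S0 --b--> S1
  read 'c': S1 --c--> S0
  read 'c': S0 --c--> S2
  read 'a': S2 --a--> S0
  read 'b': S0 --b--> S1

Answer: S0, S1, S0, S2, S0, S1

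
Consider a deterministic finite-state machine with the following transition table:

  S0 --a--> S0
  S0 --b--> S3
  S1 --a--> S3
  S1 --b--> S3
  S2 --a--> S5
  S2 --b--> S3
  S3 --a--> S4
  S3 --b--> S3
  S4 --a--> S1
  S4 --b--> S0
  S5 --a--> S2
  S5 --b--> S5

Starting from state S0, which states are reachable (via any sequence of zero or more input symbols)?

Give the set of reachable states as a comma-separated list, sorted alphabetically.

Answer: S0, S1, S3, S4

Derivation:
BFS from S0:
  visit S0: S0--a-->S0 (seen), S0--b-->S3 (new)
  visit S3: S3--a-->S4 (new), S3--b-->S3 (seen)
  visit S4: S4--a-->S1 (new), S4--b-->S0 (seen)
  visit S1: S1--a-->S3 (seen), S1--b-->S3 (seen)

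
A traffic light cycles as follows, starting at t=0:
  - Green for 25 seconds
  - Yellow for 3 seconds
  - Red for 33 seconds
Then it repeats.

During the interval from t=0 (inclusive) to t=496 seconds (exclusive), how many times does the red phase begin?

Answer: 8

Derivation:
Cycle = 25+3+33 = 61s
red phase starts at t = k*61 + 28 for k=0,1,2,...
Need k*61+28 < 496 → k < 7.672
k ∈ {0, ..., 7} → 8 starts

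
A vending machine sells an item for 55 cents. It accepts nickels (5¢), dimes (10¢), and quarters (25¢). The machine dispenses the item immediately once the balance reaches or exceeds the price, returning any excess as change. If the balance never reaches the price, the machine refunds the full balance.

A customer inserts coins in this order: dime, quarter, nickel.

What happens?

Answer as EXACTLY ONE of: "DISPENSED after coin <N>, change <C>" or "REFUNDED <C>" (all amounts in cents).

Answer: REFUNDED 40

Derivation:
Price: 55¢
Coin 1 (dime, 10¢): balance = 10¢
Coin 2 (quarter, 25¢): balance = 35¢
Coin 3 (nickel, 5¢): balance = 40¢
All coins inserted, balance 40¢ < price 55¢ → REFUND 40¢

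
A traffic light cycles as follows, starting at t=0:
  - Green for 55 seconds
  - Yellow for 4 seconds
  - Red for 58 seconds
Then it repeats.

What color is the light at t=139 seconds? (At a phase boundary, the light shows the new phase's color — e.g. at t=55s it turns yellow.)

Cycle length = 55 + 4 + 58 = 117s
t = 139, phase_t = 139 mod 117 = 22
22 < 55 (green end) → GREEN

Answer: green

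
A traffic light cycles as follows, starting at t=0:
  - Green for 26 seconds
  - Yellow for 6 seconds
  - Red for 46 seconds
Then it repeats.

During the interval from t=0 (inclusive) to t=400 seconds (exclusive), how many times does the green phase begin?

Answer: 6

Derivation:
Cycle = 26+6+46 = 78s
green phase starts at t = k*78 + 0 for k=0,1,2,...
Need k*78+0 < 400 → k < 5.128
k ∈ {0, ..., 5} → 6 starts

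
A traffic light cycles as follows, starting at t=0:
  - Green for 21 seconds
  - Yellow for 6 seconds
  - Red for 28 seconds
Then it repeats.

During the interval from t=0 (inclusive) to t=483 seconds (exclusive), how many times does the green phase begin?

Answer: 9

Derivation:
Cycle = 21+6+28 = 55s
green phase starts at t = k*55 + 0 for k=0,1,2,...
Need k*55+0 < 483 → k < 8.782
k ∈ {0, ..., 8} → 9 starts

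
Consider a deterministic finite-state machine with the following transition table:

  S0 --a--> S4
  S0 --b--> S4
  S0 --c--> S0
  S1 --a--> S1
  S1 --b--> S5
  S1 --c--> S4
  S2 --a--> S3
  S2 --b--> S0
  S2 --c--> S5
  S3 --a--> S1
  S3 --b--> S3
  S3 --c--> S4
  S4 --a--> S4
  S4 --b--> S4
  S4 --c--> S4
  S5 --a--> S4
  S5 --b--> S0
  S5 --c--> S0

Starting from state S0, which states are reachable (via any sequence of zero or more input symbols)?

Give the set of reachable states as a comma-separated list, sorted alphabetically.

Answer: S0, S4

Derivation:
BFS from S0:
  visit S0: S0--a-->S4 (new), S0--b-->S4 (seen), S0--c-->S0 (seen)
  visit S4: S4--a-->S4 (seen), S4--b-->S4 (seen), S4--c-->S4 (seen)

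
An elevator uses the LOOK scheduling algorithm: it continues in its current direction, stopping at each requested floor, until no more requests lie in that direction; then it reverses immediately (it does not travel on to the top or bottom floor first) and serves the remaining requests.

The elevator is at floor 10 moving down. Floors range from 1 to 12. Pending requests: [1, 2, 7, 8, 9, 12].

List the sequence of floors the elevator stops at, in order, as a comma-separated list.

Current: 10, moving DOWN
Serve below first (descending): [9, 8, 7, 2, 1]
Then reverse, serve above (ascending): [12]

Answer: 9, 8, 7, 2, 1, 12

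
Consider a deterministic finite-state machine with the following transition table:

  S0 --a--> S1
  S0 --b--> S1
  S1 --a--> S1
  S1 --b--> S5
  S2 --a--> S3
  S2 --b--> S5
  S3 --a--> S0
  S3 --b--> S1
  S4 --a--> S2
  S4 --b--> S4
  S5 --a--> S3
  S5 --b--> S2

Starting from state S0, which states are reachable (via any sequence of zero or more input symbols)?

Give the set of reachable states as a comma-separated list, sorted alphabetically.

BFS from S0:
  visit S0: S0--a-->S1 (new), S0--b-->S1 (seen)
  visit S1: S1--a-->S1 (seen), S1--b-->S5 (new)
  visit S5: S5--a-->S3 (new), S5--b-->S2 (new)
  visit S3: S3--a-->S0 (seen), S3--b-->S1 (seen)
  visit S2: S2--a-->S3 (seen), S2--b-->S5 (seen)

Answer: S0, S1, S2, S3, S5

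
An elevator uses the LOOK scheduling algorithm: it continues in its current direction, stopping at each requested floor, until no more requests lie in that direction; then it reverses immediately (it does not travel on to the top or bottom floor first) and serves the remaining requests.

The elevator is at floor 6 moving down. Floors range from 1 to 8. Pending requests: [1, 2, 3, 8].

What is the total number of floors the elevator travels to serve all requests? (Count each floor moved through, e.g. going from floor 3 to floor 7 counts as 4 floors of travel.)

Start at floor 6 moving down, LOOK stop order: [3, 2, 1, 8]
  6 → 3: |3-6| = 3, total = 3
  3 → 2: |2-3| = 1, total = 4
  2 → 1: |1-2| = 1, total = 5
  1 → 8: |8-1| = 7, total = 12

Answer: 12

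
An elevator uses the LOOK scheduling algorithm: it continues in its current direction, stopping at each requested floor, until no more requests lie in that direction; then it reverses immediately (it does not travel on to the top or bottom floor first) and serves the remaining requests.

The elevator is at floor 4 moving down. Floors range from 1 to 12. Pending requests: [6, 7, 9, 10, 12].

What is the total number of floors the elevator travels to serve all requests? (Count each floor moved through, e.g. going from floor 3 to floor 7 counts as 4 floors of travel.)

Start at floor 4 moving down, LOOK stop order: [6, 7, 9, 10, 12]
  4 → 6: |6-4| = 2, total = 2
  6 → 7: |7-6| = 1, total = 3
  7 → 9: |9-7| = 2, total = 5
  9 → 10: |10-9| = 1, total = 6
  10 → 12: |12-10| = 2, total = 8

Answer: 8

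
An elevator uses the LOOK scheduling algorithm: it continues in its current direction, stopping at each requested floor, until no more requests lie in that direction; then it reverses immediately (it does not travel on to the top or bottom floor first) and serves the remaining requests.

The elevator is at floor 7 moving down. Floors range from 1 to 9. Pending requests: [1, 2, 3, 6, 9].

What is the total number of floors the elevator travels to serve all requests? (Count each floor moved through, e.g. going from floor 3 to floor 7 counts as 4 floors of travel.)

Answer: 14

Derivation:
Start at floor 7 moving down, LOOK stop order: [6, 3, 2, 1, 9]
  7 → 6: |6-7| = 1, total = 1
  6 → 3: |3-6| = 3, total = 4
  3 → 2: |2-3| = 1, total = 5
  2 → 1: |1-2| = 1, total = 6
  1 → 9: |9-1| = 8, total = 14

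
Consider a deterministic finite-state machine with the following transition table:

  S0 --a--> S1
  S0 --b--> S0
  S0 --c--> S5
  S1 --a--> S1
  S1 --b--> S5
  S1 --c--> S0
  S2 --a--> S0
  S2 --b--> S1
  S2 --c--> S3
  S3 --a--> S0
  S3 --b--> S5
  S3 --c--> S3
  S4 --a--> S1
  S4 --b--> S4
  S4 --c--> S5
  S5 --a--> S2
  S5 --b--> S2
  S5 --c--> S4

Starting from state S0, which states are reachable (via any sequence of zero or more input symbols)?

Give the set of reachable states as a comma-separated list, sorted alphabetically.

BFS from S0:
  visit S0: S0--a-->S1 (new), S0--b-->S0 (seen), S0--c-->S5 (new)
  visit S1: S1--a-->S1 (seen), S1--b-->S5 (seen), S1--c-->S0 (seen)
  visit S5: S5--a-->S2 (new), S5--b-->S2 (seen), S5--c-->S4 (new)
  visit S2: S2--a-->S0 (seen), S2--b-->S1 (seen), S2--c-->S3 (new)
  visit S4: S4--a-->S1 (seen), S4--b-->S4 (seen), S4--c-->S5 (seen)
  visit S3: S3--a-->S0 (seen), S3--b-->S5 (seen), S3--c-->S3 (seen)

Answer: S0, S1, S2, S3, S4, S5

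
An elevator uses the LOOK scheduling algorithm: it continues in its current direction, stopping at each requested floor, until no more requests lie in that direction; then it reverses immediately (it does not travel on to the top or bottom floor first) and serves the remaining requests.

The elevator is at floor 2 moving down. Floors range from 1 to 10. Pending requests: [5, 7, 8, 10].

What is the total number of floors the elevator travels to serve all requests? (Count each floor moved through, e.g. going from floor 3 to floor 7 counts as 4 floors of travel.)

Answer: 8

Derivation:
Start at floor 2 moving down, LOOK stop order: [5, 7, 8, 10]
  2 → 5: |5-2| = 3, total = 3
  5 → 7: |7-5| = 2, total = 5
  7 → 8: |8-7| = 1, total = 6
  8 → 10: |10-8| = 2, total = 8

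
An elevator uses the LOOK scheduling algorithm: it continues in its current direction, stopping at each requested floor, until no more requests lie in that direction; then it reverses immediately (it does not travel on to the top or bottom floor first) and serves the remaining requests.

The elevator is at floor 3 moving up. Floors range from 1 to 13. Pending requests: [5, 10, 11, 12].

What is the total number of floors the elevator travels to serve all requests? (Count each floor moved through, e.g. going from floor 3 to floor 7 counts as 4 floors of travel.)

Answer: 9

Derivation:
Start at floor 3 moving up, LOOK stop order: [5, 10, 11, 12]
  3 → 5: |5-3| = 2, total = 2
  5 → 10: |10-5| = 5, total = 7
  10 → 11: |11-10| = 1, total = 8
  11 → 12: |12-11| = 1, total = 9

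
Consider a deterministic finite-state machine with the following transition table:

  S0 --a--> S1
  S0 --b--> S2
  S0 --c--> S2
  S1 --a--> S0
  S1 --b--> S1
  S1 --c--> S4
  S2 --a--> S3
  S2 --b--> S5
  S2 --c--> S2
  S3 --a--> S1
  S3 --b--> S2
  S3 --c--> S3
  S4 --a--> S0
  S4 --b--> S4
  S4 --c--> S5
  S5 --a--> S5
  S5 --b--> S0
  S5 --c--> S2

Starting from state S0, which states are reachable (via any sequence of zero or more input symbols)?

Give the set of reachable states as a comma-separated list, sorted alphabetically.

Answer: S0, S1, S2, S3, S4, S5

Derivation:
BFS from S0:
  visit S0: S0--a-->S1 (new), S0--b-->S2 (new), S0--c-->S2 (seen)
  visit S1: S1--a-->S0 (seen), S1--b-->S1 (seen), S1--c-->S4 (new)
  visit S2: S2--a-->S3 (new), S2--b-->S5 (new), S2--c-->S2 (seen)
  visit S4: S4--a-->S0 (seen), S4--b-->S4 (seen), S4--c-->S5 (seen)
  visit S3: S3--a-->S1 (seen), S3--b-->S2 (seen), S3--c-->S3 (seen)
  visit S5: S5--a-->S5 (seen), S5--b-->S0 (seen), S5--c-->S2 (seen)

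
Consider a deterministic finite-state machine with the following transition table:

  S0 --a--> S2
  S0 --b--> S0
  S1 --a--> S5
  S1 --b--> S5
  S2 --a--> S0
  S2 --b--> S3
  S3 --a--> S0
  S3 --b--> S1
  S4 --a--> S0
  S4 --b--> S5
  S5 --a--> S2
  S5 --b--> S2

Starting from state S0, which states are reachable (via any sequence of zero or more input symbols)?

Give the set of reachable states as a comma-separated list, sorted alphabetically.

BFS from S0:
  visit S0: S0--a-->S2 (new), S0--b-->S0 (seen)
  visit S2: S2--a-->S0 (seen), S2--b-->S3 (new)
  visit S3: S3--a-->S0 (seen), S3--b-->S1 (new)
  visit S1: S1--a-->S5 (new), S1--b-->S5 (seen)
  visit S5: S5--a-->S2 (seen), S5--b-->S2 (seen)

Answer: S0, S1, S2, S3, S5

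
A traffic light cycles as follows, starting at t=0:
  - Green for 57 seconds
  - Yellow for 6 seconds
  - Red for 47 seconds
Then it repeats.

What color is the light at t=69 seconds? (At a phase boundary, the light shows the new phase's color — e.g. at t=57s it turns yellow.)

Answer: red

Derivation:
Cycle length = 57 + 6 + 47 = 110s
t = 69, phase_t = 69 mod 110 = 69
69 >= 63 → RED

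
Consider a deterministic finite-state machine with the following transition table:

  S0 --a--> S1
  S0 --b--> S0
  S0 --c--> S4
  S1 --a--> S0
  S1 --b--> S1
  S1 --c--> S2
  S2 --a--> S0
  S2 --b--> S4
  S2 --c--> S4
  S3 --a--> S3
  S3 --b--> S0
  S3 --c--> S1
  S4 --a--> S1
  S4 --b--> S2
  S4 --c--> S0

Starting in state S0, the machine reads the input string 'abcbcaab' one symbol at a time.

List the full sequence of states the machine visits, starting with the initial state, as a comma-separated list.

Answer: S0, S1, S1, S2, S4, S0, S1, S0, S0

Derivation:
Start: S0
  read 'a': S0 --a--> S1
  read 'b': S1 --b--> S1
  read 'c': S1 --c--> S2
  read 'b': S2 --b--> S4
  read 'c': S4 --c--> S0
  read 'a': S0 --a--> S1
  read 'a': S1 --a--> S0
  read 'b': S0 --b--> S0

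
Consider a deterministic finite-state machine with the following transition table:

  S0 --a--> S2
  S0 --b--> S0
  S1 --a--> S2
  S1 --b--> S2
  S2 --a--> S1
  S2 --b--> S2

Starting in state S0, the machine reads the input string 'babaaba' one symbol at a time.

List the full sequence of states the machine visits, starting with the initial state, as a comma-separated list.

Start: S0
  read 'b': S0 --b--> S0
  read 'a': S0 --a--> S2
  read 'b': S2 --b--> S2
  read 'a': S2 --a--> S1
  read 'a': S1 --a--> S2
  read 'b': S2 --b--> S2
  read 'a': S2 --a--> S1

Answer: S0, S0, S2, S2, S1, S2, S2, S1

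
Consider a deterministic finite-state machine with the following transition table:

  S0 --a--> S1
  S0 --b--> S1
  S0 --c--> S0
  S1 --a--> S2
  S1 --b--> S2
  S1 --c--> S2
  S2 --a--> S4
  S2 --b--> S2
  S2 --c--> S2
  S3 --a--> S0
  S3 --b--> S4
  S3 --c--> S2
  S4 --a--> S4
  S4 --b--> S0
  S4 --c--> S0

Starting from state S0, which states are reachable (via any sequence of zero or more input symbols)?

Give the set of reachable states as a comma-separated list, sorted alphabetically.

Answer: S0, S1, S2, S4

Derivation:
BFS from S0:
  visit S0: S0--a-->S1 (new), S0--b-->S1 (seen), S0--c-->S0 (seen)
  visit S1: S1--a-->S2 (new), S1--b-->S2 (seen), S1--c-->S2 (seen)
  visit S2: S2--a-->S4 (new), S2--b-->S2 (seen), S2--c-->S2 (seen)
  visit S4: S4--a-->S4 (seen), S4--b-->S0 (seen), S4--c-->S0 (seen)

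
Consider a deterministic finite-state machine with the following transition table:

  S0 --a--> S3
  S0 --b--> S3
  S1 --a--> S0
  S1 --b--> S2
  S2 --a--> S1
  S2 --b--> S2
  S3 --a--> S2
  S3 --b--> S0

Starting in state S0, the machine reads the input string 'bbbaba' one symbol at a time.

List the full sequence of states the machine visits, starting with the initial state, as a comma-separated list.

Start: S0
  read 'b': S0 --b--> S3
  read 'b': S3 --b--> S0
  read 'b': S0 --b--> S3
  read 'a': S3 --a--> S2
  read 'b': S2 --b--> S2
  read 'a': S2 --a--> S1

Answer: S0, S3, S0, S3, S2, S2, S1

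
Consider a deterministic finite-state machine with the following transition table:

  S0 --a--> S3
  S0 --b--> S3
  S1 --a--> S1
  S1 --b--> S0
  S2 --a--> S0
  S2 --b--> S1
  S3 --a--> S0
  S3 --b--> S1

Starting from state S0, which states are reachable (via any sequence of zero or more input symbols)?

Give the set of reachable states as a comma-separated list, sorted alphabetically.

Answer: S0, S1, S3

Derivation:
BFS from S0:
  visit S0: S0--a-->S3 (new), S0--b-->S3 (seen)
  visit S3: S3--a-->S0 (seen), S3--b-->S1 (new)
  visit S1: S1--a-->S1 (seen), S1--b-->S0 (seen)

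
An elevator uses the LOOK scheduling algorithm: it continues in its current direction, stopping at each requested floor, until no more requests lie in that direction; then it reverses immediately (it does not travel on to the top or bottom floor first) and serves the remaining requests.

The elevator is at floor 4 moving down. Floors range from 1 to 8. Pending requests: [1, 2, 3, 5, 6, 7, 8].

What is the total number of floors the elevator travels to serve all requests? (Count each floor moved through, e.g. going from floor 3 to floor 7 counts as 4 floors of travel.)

Start at floor 4 moving down, LOOK stop order: [3, 2, 1, 5, 6, 7, 8]
  4 → 3: |3-4| = 1, total = 1
  3 → 2: |2-3| = 1, total = 2
  2 → 1: |1-2| = 1, total = 3
  1 → 5: |5-1| = 4, total = 7
  5 → 6: |6-5| = 1, total = 8
  6 → 7: |7-6| = 1, total = 9
  7 → 8: |8-7| = 1, total = 10

Answer: 10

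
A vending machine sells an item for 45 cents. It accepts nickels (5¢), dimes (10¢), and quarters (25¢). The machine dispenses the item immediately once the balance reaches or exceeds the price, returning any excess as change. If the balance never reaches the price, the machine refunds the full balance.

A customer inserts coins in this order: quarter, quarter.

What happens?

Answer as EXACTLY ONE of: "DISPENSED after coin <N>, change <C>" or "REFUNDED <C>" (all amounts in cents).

Price: 45¢
Coin 1 (quarter, 25¢): balance = 25¢
Coin 2 (quarter, 25¢): balance = 50¢
  → balance >= price → DISPENSE, change = 50 - 45 = 5¢

Answer: DISPENSED after coin 2, change 5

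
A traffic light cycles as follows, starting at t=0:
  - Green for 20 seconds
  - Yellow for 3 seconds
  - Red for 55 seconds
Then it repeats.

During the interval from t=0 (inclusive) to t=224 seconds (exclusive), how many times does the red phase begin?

Cycle = 20+3+55 = 78s
red phase starts at t = k*78 + 23 for k=0,1,2,...
Need k*78+23 < 224 → k < 2.577
k ∈ {0, ..., 2} → 3 starts

Answer: 3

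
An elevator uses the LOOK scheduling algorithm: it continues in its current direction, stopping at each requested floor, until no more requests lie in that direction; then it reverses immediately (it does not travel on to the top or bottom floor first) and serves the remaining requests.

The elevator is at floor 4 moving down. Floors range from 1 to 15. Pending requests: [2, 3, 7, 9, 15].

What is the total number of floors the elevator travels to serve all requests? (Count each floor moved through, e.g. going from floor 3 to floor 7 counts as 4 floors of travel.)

Start at floor 4 moving down, LOOK stop order: [3, 2, 7, 9, 15]
  4 → 3: |3-4| = 1, total = 1
  3 → 2: |2-3| = 1, total = 2
  2 → 7: |7-2| = 5, total = 7
  7 → 9: |9-7| = 2, total = 9
  9 → 15: |15-9| = 6, total = 15

Answer: 15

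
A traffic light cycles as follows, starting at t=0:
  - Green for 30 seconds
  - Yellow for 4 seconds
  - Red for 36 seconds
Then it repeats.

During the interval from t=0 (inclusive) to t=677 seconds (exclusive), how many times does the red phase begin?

Cycle = 30+4+36 = 70s
red phase starts at t = k*70 + 34 for k=0,1,2,...
Need k*70+34 < 677 → k < 9.186
k ∈ {0, ..., 9} → 10 starts

Answer: 10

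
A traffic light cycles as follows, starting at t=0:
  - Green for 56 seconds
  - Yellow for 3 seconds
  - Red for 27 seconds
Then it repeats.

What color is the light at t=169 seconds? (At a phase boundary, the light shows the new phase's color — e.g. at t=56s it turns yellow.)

Answer: red

Derivation:
Cycle length = 56 + 3 + 27 = 86s
t = 169, phase_t = 169 mod 86 = 83
83 >= 59 → RED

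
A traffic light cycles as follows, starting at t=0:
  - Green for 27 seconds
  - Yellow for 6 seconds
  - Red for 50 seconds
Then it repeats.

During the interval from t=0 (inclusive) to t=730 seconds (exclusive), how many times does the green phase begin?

Answer: 9

Derivation:
Cycle = 27+6+50 = 83s
green phase starts at t = k*83 + 0 for k=0,1,2,...
Need k*83+0 < 730 → k < 8.795
k ∈ {0, ..., 8} → 9 starts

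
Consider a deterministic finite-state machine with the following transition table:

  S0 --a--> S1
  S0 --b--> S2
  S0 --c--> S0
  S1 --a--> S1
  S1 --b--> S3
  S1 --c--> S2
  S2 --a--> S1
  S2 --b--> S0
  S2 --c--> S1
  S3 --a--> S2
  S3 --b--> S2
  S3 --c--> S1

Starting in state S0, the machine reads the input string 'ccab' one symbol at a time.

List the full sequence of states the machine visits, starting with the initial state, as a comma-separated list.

Answer: S0, S0, S0, S1, S3

Derivation:
Start: S0
  read 'c': S0 --c--> S0
  read 'c': S0 --c--> S0
  read 'a': S0 --a--> S1
  read 'b': S1 --b--> S3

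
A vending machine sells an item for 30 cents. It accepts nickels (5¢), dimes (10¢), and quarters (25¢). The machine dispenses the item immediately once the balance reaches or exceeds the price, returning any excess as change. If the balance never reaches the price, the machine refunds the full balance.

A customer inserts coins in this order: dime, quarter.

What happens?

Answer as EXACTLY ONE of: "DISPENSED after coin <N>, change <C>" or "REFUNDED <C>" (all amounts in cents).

Answer: DISPENSED after coin 2, change 5

Derivation:
Price: 30¢
Coin 1 (dime, 10¢): balance = 10¢
Coin 2 (quarter, 25¢): balance = 35¢
  → balance >= price → DISPENSE, change = 35 - 30 = 5¢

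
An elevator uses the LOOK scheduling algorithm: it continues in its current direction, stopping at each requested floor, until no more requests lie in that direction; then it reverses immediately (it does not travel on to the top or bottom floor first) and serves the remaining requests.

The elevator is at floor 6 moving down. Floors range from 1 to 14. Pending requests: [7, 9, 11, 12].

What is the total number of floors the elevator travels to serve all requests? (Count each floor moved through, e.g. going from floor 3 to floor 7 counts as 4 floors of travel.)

Start at floor 6 moving down, LOOK stop order: [7, 9, 11, 12]
  6 → 7: |7-6| = 1, total = 1
  7 → 9: |9-7| = 2, total = 3
  9 → 11: |11-9| = 2, total = 5
  11 → 12: |12-11| = 1, total = 6

Answer: 6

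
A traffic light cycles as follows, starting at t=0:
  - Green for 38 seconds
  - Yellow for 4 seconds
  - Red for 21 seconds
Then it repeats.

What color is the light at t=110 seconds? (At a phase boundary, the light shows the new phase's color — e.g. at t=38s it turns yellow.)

Cycle length = 38 + 4 + 21 = 63s
t = 110, phase_t = 110 mod 63 = 47
47 >= 42 → RED

Answer: red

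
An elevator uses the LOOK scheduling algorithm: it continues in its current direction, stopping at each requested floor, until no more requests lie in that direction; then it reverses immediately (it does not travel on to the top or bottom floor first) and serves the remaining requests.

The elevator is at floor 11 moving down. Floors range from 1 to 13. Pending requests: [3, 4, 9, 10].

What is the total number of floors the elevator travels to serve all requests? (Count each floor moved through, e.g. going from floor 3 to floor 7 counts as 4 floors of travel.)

Answer: 8

Derivation:
Start at floor 11 moving down, LOOK stop order: [10, 9, 4, 3]
  11 → 10: |10-11| = 1, total = 1
  10 → 9: |9-10| = 1, total = 2
  9 → 4: |4-9| = 5, total = 7
  4 → 3: |3-4| = 1, total = 8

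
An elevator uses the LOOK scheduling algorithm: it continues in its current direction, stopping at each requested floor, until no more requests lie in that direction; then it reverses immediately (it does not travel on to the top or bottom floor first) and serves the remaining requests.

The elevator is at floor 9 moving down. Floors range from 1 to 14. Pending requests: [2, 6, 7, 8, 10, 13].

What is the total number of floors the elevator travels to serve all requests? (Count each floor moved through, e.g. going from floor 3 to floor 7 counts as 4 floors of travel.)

Answer: 18

Derivation:
Start at floor 9 moving down, LOOK stop order: [8, 7, 6, 2, 10, 13]
  9 → 8: |8-9| = 1, total = 1
  8 → 7: |7-8| = 1, total = 2
  7 → 6: |6-7| = 1, total = 3
  6 → 2: |2-6| = 4, total = 7
  2 → 10: |10-2| = 8, total = 15
  10 → 13: |13-10| = 3, total = 18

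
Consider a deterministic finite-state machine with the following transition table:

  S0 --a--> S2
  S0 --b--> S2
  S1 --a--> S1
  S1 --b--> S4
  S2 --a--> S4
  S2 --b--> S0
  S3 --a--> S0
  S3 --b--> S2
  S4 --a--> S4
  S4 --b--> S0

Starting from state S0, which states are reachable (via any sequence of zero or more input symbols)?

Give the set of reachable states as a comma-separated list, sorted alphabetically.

Answer: S0, S2, S4

Derivation:
BFS from S0:
  visit S0: S0--a-->S2 (new), S0--b-->S2 (seen)
  visit S2: S2--a-->S4 (new), S2--b-->S0 (seen)
  visit S4: S4--a-->S4 (seen), S4--b-->S0 (seen)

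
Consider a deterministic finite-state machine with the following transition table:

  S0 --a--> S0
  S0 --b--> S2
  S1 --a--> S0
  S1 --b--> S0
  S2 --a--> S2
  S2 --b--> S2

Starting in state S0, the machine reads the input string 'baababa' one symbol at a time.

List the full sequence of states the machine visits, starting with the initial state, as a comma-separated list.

Start: S0
  read 'b': S0 --b--> S2
  read 'a': S2 --a--> S2
  read 'a': S2 --a--> S2
  read 'b': S2 --b--> S2
  read 'a': S2 --a--> S2
  read 'b': S2 --b--> S2
  read 'a': S2 --a--> S2

Answer: S0, S2, S2, S2, S2, S2, S2, S2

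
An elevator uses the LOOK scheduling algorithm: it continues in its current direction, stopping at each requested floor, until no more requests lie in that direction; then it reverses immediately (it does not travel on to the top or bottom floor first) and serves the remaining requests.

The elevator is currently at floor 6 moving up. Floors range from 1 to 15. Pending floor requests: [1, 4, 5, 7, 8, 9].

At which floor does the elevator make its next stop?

Answer: 7

Derivation:
Current floor: 6, direction: up
Requests above: [7, 8, 9]
Requests below: [1, 4, 5]
Moving up and requests lie above → nearest above is min([7, 8, 9]) = 7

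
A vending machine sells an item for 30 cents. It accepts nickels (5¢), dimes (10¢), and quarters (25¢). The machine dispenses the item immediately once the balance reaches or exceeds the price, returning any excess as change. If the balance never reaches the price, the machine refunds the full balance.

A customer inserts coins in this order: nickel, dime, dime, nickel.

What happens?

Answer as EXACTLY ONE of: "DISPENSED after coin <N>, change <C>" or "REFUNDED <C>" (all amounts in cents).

Answer: DISPENSED after coin 4, change 0

Derivation:
Price: 30¢
Coin 1 (nickel, 5¢): balance = 5¢
Coin 2 (dime, 10¢): balance = 15¢
Coin 3 (dime, 10¢): balance = 25¢
Coin 4 (nickel, 5¢): balance = 30¢
  → balance >= price → DISPENSE, change = 30 - 30 = 0¢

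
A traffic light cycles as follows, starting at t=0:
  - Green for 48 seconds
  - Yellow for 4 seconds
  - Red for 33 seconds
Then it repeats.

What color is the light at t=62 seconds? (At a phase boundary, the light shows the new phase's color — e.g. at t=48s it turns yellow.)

Cycle length = 48 + 4 + 33 = 85s
t = 62, phase_t = 62 mod 85 = 62
62 >= 52 → RED

Answer: red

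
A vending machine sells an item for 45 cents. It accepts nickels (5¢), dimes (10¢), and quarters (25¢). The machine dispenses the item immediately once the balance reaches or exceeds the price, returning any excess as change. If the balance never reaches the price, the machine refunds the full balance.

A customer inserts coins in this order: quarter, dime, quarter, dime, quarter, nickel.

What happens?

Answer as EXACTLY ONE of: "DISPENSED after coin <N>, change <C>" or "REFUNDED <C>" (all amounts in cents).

Answer: DISPENSED after coin 3, change 15

Derivation:
Price: 45¢
Coin 1 (quarter, 25¢): balance = 25¢
Coin 2 (dime, 10¢): balance = 35¢
Coin 3 (quarter, 25¢): balance = 60¢
  → balance >= price → DISPENSE, change = 60 - 45 = 15¢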